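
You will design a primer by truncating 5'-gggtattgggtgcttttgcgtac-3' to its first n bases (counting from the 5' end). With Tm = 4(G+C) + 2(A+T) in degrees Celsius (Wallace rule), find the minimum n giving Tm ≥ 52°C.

First 17 bases: GGGTATTGGGTGCTTTT → Tm = 50°C (< 52°C)
First 18 bases: GGGTATTGGGTGCTTTTG → Tm = 54°C (≥ 52°C)
Each additional base adds 2°C (A/T) or 4°C (G/C), so Tm is non-decreasing in n; n = 18 is the first length to reach 52°C.

n = 18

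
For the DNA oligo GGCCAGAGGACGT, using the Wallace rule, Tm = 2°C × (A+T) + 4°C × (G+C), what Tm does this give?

Base counts: T=1, A=3, C=3, G=6
A+T = 4, G+C = 9
Tm = 2(4) + 4(9) = 8 + 36 = 44°C

44°C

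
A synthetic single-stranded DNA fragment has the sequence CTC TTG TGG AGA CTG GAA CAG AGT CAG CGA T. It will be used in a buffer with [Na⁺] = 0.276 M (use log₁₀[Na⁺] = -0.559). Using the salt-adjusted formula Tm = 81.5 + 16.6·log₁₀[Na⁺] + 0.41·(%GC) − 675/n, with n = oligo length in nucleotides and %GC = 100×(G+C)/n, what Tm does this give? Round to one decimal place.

71.6°C

Length n = 31. T=7, A=8, G=10, C=6
G+C = 16, so %GC = 16/31 × 100 = 51.613%
Salt term: 16.6 × (-0.559) = -9.279
GC term: 0.41 × 51.613 = 21.161; length term: −675/31 = −21.774
Tm = 81.5 + (-9.279) + 21.161 − 21.774 = 71.608 → 71.6°C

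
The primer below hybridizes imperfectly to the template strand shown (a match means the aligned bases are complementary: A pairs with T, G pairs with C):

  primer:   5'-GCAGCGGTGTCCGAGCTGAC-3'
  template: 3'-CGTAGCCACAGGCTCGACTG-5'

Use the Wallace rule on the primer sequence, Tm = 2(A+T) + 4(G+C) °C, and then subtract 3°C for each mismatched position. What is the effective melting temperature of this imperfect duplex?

Primer base counts: A=3, T=3, G=8, C=6 → A+T=6, G+C=14
Perfect-match Tm = 2(6) + 4(14) = 12 + 56 = 68°C
Mismatches (positions where the bases are not complementary): 1 (at position 4)
Effective Tm = 68 − 1×3 = 68 − 3 = 65°C

65°C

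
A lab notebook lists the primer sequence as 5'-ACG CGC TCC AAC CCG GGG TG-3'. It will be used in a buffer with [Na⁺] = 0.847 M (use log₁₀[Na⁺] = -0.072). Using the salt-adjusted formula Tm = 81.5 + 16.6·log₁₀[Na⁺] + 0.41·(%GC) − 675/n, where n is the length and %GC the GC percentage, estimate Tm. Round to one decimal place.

77.3°C

Length n = 20. Counting bases: C=8, A=3, T=2, G=7
G+C = 15, so %GC = 15/20 × 100 = 75%
Salt term: 16.6 × (-0.072) = -1.195
GC term: 0.41 × 75 = 30.75; length term: −675/20 = −33.75
Tm = 81.5 + (-1.195) + 30.75 − 33.75 = 77.305 → 77.3°C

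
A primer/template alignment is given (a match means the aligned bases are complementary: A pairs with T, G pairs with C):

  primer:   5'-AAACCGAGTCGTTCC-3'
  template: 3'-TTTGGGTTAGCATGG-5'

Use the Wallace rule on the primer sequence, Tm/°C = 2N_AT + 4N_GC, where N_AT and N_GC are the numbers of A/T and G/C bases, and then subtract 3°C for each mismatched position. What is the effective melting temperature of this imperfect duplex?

37°C

Primer base counts: A=4, T=3, G=3, C=5 → A+T=7, G+C=8
Perfect-match Tm = 2(7) + 4(8) = 14 + 32 = 46°C
Mismatches (positions where the bases are not complementary): 3 (at positions 6, 8, 13)
Effective Tm = 46 − 3×3 = 46 − 9 = 37°C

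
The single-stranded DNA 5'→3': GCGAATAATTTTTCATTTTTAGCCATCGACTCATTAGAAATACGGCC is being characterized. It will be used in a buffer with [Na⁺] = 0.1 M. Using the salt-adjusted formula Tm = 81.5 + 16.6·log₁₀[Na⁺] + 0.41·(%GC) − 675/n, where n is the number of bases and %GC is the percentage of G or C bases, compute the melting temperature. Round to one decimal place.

65.4°C

Length n = 47. A=14, C=10, T=16, G=7
G+C = 17, so %GC = 17/47 × 100 = 36.17%
Salt term: 16.6 × (-1) = -16.6
GC term: 0.41 × 36.17 = 14.83; length term: −675/47 = −14.362
Tm = 81.5 + (-16.6) + 14.83 − 14.362 = 65.368 → 65.4°C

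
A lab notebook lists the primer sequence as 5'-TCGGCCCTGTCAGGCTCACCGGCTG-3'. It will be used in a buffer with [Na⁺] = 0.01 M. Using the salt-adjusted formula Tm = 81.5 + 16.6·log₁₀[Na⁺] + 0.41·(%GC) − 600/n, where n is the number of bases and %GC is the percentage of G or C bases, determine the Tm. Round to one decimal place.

Length n = 25. C=10, T=5, G=8, A=2
G+C = 18, so %GC = 18/25 × 100 = 72%
Salt term: 16.6 × (-2) = -33.2
GC term: 0.41 × 72 = 29.52; length term: −600/25 = −24
Tm = 81.5 + (-33.2) + 29.52 − 24 = 53.82 → 53.8°C

53.8°C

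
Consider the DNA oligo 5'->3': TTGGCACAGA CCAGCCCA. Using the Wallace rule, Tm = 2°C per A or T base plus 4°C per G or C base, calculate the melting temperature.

58°C

Counting bases: T=2, C=7, A=5, G=4
AT pairs contribute 7, GC pairs contribute 11.
Tm = 2×7 + 4×11 = 58°C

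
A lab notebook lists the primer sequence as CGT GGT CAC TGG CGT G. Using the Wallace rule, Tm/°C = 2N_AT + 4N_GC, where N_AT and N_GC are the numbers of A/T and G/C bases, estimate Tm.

Counting bases: A=1, T=4, G=7, C=4
AT pairs contribute 5, GC pairs contribute 11.
Tm = 4·11 + 2·5 = 44 + 10 = 54°C

54°C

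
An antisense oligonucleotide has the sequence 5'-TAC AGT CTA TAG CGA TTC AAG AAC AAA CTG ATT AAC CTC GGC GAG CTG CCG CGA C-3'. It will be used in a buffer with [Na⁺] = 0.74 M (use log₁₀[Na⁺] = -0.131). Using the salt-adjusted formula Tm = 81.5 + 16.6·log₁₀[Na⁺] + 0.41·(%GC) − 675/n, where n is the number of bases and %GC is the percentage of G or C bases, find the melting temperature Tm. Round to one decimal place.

87.2°C

Length n = 55. Scanning the sequence gives C=15, A=17, G=12, T=11.
G+C = 27, so %GC = 27/55 × 100 = 49.091%
Salt term: 16.6 × (-0.131) = -2.175
GC term: 0.41 × 49.091 = 20.127; length term: −675/55 = −12.273
Tm = 81.5 + (-2.175) + 20.127 − 12.273 = 87.179 → 87.2°C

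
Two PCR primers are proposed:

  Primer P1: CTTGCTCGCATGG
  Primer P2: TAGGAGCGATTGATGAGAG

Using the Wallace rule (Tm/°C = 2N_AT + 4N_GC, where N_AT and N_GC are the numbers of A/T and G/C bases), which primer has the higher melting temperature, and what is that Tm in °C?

Primer P2, 56°C

Primer P1: A+T=5, G+C=8 → Tm = 2(5)+4(8) = 42°C
Primer P2: A+T=10, G+C=9 → Tm = 2(10)+4(9) = 56°C
42°C vs 56°C → primer P2 is higher.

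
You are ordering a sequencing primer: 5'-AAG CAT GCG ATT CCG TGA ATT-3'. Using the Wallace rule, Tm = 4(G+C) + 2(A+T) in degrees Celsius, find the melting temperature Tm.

Counting bases: G=5, A=6, C=4, T=6
AT pairs contribute 12, GC pairs contribute 9.
Tm = 2×12 + 4×9 = 60°C

60°C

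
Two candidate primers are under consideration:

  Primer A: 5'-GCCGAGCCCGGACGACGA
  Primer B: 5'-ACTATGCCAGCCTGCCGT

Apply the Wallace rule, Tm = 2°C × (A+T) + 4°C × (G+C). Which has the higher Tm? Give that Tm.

Primer A: A+T=4, G+C=14 → Tm = 2(4)+4(14) = 64°C
Primer B: A+T=7, G+C=11 → Tm = 2(7)+4(11) = 58°C
64°C vs 58°C → primer A is higher.

Primer A, 64°C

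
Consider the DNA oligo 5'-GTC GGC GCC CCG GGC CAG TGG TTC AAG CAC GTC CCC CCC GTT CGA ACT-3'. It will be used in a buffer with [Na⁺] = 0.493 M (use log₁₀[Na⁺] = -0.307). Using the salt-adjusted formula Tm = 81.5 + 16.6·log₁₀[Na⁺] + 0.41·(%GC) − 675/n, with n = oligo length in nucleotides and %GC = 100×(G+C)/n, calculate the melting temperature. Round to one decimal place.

91.4°C

Length n = 48. Scanning the sequence gives C=20, A=6, G=14, T=8.
G+C = 34, so %GC = 34/48 × 100 = 70.833%
Salt term: 16.6 × (-0.307) = -5.096
GC term: 0.41 × 70.833 = 29.042; length term: −675/48 = −14.062
Tm = 81.5 + (-5.096) + 29.042 − 14.062 = 91.384 → 91.4°C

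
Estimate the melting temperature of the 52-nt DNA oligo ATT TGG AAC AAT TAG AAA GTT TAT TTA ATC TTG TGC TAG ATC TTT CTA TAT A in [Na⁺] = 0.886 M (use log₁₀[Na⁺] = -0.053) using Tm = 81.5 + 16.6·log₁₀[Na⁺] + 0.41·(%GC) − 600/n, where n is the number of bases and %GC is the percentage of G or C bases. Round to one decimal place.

78.5°C

Length n = 52. Base counts: G=7, A=17, C=5, T=23
G+C = 12, so %GC = 12/52 × 100 = 23.077%
Salt term: 16.6 × (-0.053) = -0.88
GC term: 0.41 × 23.077 = 9.462; length term: −600/52 = −11.538
Tm = 81.5 + (-0.88) + 9.462 − 11.538 = 78.544 → 78.5°C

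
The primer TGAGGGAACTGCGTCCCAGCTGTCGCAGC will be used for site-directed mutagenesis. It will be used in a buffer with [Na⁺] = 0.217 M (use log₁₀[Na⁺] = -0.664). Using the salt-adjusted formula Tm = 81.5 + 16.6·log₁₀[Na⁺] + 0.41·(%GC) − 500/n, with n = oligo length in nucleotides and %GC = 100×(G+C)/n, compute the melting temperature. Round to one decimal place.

Length n = 29. A=5, C=9, G=10, T=5
G+C = 19, so %GC = 19/29 × 100 = 65.517%
Salt term: 16.6 × (-0.664) = -11.022
GC term: 0.41 × 65.517 = 26.862; length term: −500/29 = −17.241
Tm = 81.5 + (-11.022) + 26.862 − 17.241 = 80.099 → 80.1°C

80.1°C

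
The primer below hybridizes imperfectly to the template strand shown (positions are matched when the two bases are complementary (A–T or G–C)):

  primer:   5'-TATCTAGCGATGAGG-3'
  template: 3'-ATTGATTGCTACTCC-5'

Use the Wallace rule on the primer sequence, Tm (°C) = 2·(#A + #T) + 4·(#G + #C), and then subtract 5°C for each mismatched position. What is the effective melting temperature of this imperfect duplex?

34°C

Primer base counts: A=4, T=4, G=5, C=2 → A+T=8, G+C=7
Perfect-match Tm = 2(8) + 4(7) = 16 + 28 = 44°C
Mismatches (positions where the bases are not complementary): 2 (at positions 3, 7)
Effective Tm = 44 − 2×5 = 44 − 10 = 34°C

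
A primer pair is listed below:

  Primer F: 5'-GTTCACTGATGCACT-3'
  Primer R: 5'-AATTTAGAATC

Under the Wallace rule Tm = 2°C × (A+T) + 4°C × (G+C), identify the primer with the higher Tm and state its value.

Primer F: A+T=8, G+C=7 → Tm = 2(8)+4(7) = 44°C
Primer R: A+T=9, G+C=2 → Tm = 2(9)+4(2) = 26°C
44°C vs 26°C → primer F is higher.

Primer F, 44°C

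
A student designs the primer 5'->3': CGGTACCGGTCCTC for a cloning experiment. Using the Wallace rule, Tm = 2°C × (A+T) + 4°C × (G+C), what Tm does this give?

48°C

C=6, A=1, T=3, G=4
A+T = 4, G+C = 10
Tm = 2×4 + 4×10 = 48°C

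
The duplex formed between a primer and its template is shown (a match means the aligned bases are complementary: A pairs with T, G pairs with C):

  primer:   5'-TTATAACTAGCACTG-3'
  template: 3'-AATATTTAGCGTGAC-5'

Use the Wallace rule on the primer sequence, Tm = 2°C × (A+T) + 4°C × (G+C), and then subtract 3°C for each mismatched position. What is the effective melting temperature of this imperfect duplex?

34°C

Primer base counts: A=5, T=5, G=2, C=3 → A+T=10, G+C=5
Perfect-match Tm = 2(10) + 4(5) = 20 + 20 = 40°C
Mismatches (positions where the bases are not complementary): 2 (at positions 7, 9)
Effective Tm = 40 − 2×3 = 40 − 6 = 34°C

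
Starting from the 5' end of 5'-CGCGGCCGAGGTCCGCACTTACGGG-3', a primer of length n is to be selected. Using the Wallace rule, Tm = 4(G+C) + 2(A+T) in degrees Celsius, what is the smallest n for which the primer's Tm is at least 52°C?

n = 14

First 13 bases: CGCGGCCGAGGTC → Tm = 48°C (< 52°C)
First 14 bases: CGCGGCCGAGGTCC → Tm = 52°C (≥ 52°C)
Each additional base adds 2°C (A/T) or 4°C (G/C), so Tm is non-decreasing in n; n = 14 is the first length to reach 52°C.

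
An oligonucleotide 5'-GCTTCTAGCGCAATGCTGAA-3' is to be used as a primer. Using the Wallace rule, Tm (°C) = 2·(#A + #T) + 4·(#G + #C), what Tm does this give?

60°C

T=5, A=5, G=5, C=5
AT pairs contribute 10, GC pairs contribute 10.
Tm = 4·10 + 2·10 = 40 + 20 = 60°C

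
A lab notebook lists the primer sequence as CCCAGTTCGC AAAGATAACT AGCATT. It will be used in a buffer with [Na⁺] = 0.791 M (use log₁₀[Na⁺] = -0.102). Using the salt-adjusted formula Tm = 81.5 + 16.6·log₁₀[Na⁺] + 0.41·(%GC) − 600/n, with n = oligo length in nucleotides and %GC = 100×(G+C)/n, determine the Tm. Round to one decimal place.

74.1°C

Length n = 26. Base counts: C=7, T=6, G=4, A=9
G+C = 11, so %GC = 11/26 × 100 = 42.308%
Salt term: 16.6 × (-0.102) = -1.693
GC term: 0.41 × 42.308 = 17.346; length term: −600/26 = −23.077
Tm = 81.5 + (-1.693) + 17.346 − 23.077 = 74.076 → 74.1°C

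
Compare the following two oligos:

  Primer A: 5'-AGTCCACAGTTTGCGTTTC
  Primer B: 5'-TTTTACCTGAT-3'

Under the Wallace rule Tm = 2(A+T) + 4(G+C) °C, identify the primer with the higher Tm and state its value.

Primer A: A+T=10, G+C=9 → Tm = 2(10)+4(9) = 56°C
Primer B: A+T=8, G+C=3 → Tm = 2(8)+4(3) = 28°C
56°C vs 28°C → primer A is higher.

Primer A, 56°C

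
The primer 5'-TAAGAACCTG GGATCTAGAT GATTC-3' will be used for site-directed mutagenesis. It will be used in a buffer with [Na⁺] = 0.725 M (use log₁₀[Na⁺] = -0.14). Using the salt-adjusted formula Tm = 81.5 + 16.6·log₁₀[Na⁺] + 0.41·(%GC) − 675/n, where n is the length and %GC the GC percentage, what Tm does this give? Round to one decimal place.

68.6°C

Length n = 25. Scanning the sequence gives A=8, C=4, T=7, G=6.
G+C = 10, so %GC = 10/25 × 100 = 40%
Salt term: 16.6 × (-0.14) = -2.324
GC term: 0.41 × 40 = 16.4; length term: −675/25 = −27
Tm = 81.5 + (-2.324) + 16.4 − 27 = 68.576 → 68.6°C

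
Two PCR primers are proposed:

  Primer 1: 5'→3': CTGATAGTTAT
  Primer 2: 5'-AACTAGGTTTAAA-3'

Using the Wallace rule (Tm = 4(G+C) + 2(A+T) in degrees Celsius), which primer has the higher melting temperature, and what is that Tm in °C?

Primer 1: A+T=8, G+C=3 → Tm = 2(8)+4(3) = 28°C
Primer 2: A+T=10, G+C=3 → Tm = 2(10)+4(3) = 32°C
28°C vs 32°C → primer 2 is higher.

Primer 2, 32°C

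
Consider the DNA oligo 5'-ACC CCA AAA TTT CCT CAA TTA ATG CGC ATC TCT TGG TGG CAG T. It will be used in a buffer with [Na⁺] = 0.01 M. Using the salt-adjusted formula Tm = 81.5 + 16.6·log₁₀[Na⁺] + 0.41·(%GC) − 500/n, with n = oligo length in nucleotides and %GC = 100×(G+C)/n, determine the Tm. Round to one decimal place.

Length n = 43. Counting bases: G=7, A=11, C=12, T=13
G+C = 19, so %GC = 19/43 × 100 = 44.186%
Salt term: 16.6 × (-2) = -33.2
GC term: 0.41 × 44.186 = 18.116; length term: −500/43 = −11.628
Tm = 81.5 + (-33.2) + 18.116 − 11.628 = 54.788 → 54.8°C

54.8°C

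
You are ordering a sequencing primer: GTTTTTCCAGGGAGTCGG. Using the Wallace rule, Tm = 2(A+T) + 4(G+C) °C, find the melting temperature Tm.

56°C

Counting bases: C=3, T=6, A=2, G=7
A+T = 8, G+C = 10
Tm = 2×8 + 4×10 = 56°C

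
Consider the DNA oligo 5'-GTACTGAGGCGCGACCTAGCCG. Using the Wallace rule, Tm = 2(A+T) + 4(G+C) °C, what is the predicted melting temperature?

74°C

Scanning the sequence gives A=4, T=3, C=7, G=8.
AT pairs contribute 7, GC pairs contribute 15.
Tm = 4·15 + 2·7 = 60 + 14 = 74°C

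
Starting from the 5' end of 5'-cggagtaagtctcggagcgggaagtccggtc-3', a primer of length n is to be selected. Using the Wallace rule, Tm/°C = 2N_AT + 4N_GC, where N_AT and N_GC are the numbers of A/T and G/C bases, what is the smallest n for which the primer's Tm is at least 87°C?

n = 27

First 26 bases: CGGAGTAAGTCTCGGAGCGGGAAGTC → Tm = 84°C (< 87°C)
First 27 bases: CGGAGTAAGTCTCGGAGCGGGAAGTCC → Tm = 88°C (≥ 87°C)
Each additional base adds 2°C (A/T) or 4°C (G/C), so Tm is non-decreasing in n; n = 27 is the first length to reach 87°C.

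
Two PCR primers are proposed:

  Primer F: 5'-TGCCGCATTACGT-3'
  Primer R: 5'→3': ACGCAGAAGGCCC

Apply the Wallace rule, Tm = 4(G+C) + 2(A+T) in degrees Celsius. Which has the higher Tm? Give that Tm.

Primer F: A+T=6, G+C=7 → Tm = 2(6)+4(7) = 40°C
Primer R: A+T=4, G+C=9 → Tm = 2(4)+4(9) = 44°C
40°C vs 44°C → primer R is higher.

Primer R, 44°C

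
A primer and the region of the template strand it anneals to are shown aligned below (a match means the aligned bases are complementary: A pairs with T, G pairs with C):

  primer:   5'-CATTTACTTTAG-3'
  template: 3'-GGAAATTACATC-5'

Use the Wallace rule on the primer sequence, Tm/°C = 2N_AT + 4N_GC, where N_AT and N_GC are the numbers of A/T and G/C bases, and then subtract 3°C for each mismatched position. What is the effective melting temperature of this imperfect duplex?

Primer base counts: A=3, T=6, G=1, C=2 → A+T=9, G+C=3
Perfect-match Tm = 2(9) + 4(3) = 18 + 12 = 30°C
Mismatches (positions where the bases are not complementary): 3 (at positions 2, 7, 9)
Effective Tm = 30 − 3×3 = 30 − 9 = 21°C

21°C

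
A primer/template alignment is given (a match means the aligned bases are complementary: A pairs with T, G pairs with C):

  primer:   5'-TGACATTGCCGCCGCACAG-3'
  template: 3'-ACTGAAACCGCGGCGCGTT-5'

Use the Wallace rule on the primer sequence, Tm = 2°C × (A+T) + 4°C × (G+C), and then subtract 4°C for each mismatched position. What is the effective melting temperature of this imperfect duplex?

Primer base counts: A=4, T=3, G=5, C=7 → A+T=7, G+C=12
Perfect-match Tm = 2(7) + 4(12) = 14 + 48 = 62°C
Mismatches (positions where the bases are not complementary): 4 (at positions 5, 9, 16, 19)
Effective Tm = 62 − 4×4 = 62 − 16 = 46°C

46°C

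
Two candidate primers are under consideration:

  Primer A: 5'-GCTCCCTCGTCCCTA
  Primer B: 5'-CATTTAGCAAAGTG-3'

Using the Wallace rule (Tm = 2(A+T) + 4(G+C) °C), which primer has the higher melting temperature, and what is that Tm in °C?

Primer A: A+T=5, G+C=10 → Tm = 2(5)+4(10) = 50°C
Primer B: A+T=9, G+C=5 → Tm = 2(9)+4(5) = 38°C
50°C vs 38°C → primer A is higher.

Primer A, 50°C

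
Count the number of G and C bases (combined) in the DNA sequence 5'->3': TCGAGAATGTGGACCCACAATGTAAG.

12

Base counts: T=5, A=9, G=7, C=5
G+C = 7 + 5 = 12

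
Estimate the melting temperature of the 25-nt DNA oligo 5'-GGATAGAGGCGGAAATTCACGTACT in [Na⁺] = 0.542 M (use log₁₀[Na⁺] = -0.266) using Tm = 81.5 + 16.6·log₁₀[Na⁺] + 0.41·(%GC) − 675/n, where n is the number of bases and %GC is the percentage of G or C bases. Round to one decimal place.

Length n = 25. Counting bases: C=4, T=5, G=8, A=8
G+C = 12, so %GC = 12/25 × 100 = 48%
Salt term: 16.6 × (-0.266) = -4.416
GC term: 0.41 × 48 = 19.68; length term: −675/25 = −27
Tm = 81.5 + (-4.416) + 19.68 − 27 = 69.764 → 69.8°C

69.8°C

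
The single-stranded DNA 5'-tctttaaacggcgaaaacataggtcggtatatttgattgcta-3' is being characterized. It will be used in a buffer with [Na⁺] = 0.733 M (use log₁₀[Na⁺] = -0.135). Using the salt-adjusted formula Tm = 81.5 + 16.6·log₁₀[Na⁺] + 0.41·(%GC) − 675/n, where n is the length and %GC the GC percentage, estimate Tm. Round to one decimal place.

77.8°C

Length n = 42. Scanning the sequence gives G=9, T=14, C=6, A=13.
G+C = 15, so %GC = 15/42 × 100 = 35.714%
Salt term: 16.6 × (-0.135) = -2.241
GC term: 0.41 × 35.714 = 14.643; length term: −675/42 = −16.071
Tm = 81.5 + (-2.241) + 14.643 − 16.071 = 77.831 → 77.8°C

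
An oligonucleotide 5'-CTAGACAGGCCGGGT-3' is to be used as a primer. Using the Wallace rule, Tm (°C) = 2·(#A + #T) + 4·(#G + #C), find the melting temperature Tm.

Base counts: G=6, C=4, A=3, T=2
A+T = 5, G+C = 10
Tm = 4·10 + 2·5 = 40 + 10 = 50°C

50°C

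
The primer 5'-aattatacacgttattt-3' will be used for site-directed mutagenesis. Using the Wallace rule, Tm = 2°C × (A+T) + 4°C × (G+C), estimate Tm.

C=2, A=6, T=8, G=1
A+T = 14, G+C = 3
Tm = 2×14 + 4×3 = 40°C

40°C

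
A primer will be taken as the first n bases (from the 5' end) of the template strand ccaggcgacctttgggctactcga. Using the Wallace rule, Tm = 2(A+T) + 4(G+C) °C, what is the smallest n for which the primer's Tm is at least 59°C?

n = 18

First 17 bases: CCAGGCGACCTTTGGGC → Tm = 58°C (< 59°C)
First 18 bases: CCAGGCGACCTTTGGGCT → Tm = 60°C (≥ 59°C)
Each additional base adds 2°C (A/T) or 4°C (G/C), so Tm is non-decreasing in n; n = 18 is the first length to reach 59°C.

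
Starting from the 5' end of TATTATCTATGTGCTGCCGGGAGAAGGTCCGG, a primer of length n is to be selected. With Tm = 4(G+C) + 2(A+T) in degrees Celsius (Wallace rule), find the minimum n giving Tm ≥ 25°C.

n = 11

First 10 bases: TATTATCTAT → Tm = 22°C (< 25°C)
First 11 bases: TATTATCTATG → Tm = 26°C (≥ 25°C)
Each additional base adds 2°C (A/T) or 4°C (G/C), so Tm is non-decreasing in n; n = 11 is the first length to reach 25°C.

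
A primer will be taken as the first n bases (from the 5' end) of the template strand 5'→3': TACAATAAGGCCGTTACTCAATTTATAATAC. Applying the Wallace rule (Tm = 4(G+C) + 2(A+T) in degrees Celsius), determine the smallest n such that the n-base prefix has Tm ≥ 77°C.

First 30 bases: TACAATAAGGCCGTTACTCAATTTATAATA → Tm = 76°C (< 77°C)
First 31 bases: TACAATAAGGCCGTTACTCAATTTATAATAC → Tm = 80°C (≥ 77°C)
Since every base adds ≥2°C, Tm only increases with n, so the threshold is first crossed at n = 31.

n = 31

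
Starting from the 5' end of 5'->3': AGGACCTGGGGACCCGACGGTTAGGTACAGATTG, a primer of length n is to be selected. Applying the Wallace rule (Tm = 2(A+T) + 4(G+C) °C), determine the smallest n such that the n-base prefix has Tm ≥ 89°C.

n = 28

First 27 bases: AGGACCTGGGGACCCGACGGTTAGGTA → Tm = 88°C (< 89°C)
First 28 bases: AGGACCTGGGGACCCGACGGTTAGGTAC → Tm = 92°C (≥ 89°C)
Since every base adds ≥2°C, Tm only increases with n, so the threshold is first crossed at n = 28.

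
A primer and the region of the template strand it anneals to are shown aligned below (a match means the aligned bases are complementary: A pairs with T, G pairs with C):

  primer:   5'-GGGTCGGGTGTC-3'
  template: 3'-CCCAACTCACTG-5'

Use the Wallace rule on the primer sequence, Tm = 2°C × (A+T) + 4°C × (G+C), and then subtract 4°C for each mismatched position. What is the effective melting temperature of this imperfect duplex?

Primer base counts: A=0, T=3, G=7, C=2 → A+T=3, G+C=9
Perfect-match Tm = 2(3) + 4(9) = 6 + 36 = 42°C
Mismatches (positions where the bases are not complementary): 3 (at positions 5, 7, 11)
Effective Tm = 42 − 3×4 = 42 − 12 = 30°C

30°C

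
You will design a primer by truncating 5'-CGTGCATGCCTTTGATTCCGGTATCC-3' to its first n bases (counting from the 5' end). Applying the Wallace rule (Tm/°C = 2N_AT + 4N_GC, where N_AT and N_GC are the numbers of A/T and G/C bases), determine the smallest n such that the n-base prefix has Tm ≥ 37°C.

n = 12

First 11 bases: CGTGCATGCCT → Tm = 36°C (< 37°C)
First 12 bases: CGTGCATGCCTT → Tm = 38°C (≥ 37°C)
Since every base adds ≥2°C, Tm only increases with n, so the threshold is first crossed at n = 12.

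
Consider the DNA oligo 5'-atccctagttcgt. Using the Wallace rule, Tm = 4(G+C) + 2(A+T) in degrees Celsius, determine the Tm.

38°C

Counting bases: G=2, C=4, T=5, A=2
A+T = 7, G+C = 6
Tm = 4·6 + 2·7 = 24 + 14 = 38°C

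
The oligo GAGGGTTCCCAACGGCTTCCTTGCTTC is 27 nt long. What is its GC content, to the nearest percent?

59%

Scanning the sequence gives G=7, A=3, C=9, T=8.
G+C = 7 + 9 = 16 out of 27 bases
%GC = 16/27 × 100 = 59.26% ≈ 59%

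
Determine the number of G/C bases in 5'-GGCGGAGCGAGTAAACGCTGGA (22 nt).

14

Base counts: A=6, G=10, T=2, C=4
G+C = 10 + 4 = 14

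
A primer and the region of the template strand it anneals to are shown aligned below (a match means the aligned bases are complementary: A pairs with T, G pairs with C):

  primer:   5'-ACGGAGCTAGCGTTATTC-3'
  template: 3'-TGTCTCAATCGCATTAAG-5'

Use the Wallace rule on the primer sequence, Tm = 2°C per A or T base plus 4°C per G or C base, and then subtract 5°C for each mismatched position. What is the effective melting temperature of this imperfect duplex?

Primer base counts: A=4, T=5, G=5, C=4 → A+T=9, G+C=9
Perfect-match Tm = 2(9) + 4(9) = 18 + 36 = 54°C
Mismatches (positions where the bases are not complementary): 3 (at positions 3, 7, 14)
Effective Tm = 54 − 3×5 = 54 − 15 = 39°C

39°C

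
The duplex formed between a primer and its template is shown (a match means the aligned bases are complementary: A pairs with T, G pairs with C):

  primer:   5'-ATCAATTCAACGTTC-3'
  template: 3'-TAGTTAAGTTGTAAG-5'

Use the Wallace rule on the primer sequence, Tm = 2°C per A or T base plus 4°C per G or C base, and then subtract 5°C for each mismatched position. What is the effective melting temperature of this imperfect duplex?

Primer base counts: A=5, T=5, G=1, C=4 → A+T=10, G+C=5
Perfect-match Tm = 2(10) + 4(5) = 20 + 20 = 40°C
Mismatches (positions where the bases are not complementary): 1 (at position 12)
Effective Tm = 40 − 1×5 = 40 − 5 = 35°C

35°C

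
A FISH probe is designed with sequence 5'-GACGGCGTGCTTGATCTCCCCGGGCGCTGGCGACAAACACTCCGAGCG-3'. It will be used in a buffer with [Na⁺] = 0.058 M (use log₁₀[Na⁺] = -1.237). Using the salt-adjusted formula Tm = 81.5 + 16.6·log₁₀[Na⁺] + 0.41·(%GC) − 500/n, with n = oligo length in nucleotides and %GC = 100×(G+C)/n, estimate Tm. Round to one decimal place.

Length n = 48. G=16, T=7, A=8, C=17
G+C = 33, so %GC = 33/48 × 100 = 68.75%
Salt term: 16.6 × (-1.237) = -20.534
GC term: 0.41 × 68.75 = 28.188; length term: −500/48 = −10.417
Tm = 81.5 + (-20.534) + 28.188 − 10.417 = 78.737 → 78.7°C

78.7°C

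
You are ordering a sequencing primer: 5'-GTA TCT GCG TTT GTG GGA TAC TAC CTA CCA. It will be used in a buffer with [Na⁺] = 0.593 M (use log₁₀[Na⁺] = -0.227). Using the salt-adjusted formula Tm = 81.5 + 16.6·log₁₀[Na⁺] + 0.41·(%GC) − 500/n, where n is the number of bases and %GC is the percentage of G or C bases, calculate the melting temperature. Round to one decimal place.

Length n = 30. Scanning the sequence gives T=10, A=6, G=7, C=7.
G+C = 14, so %GC = 14/30 × 100 = 46.667%
Salt term: 16.6 × (-0.227) = -3.768
GC term: 0.41 × 46.667 = 19.133; length term: −500/30 = −16.667
Tm = 81.5 + (-3.768) + 19.133 − 16.667 = 80.198 → 80.2°C

80.2°C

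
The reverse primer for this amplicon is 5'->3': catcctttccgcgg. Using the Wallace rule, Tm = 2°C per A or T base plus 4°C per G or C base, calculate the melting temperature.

46°C

Base counts: T=4, A=1, G=3, C=6
AT pairs contribute 5, GC pairs contribute 9.
Tm = 2(5) + 4(9) = 10 + 36 = 46°C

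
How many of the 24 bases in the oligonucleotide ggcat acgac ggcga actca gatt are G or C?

13

Base counts: A=7, G=7, C=6, T=4
G+C = 7 + 6 = 13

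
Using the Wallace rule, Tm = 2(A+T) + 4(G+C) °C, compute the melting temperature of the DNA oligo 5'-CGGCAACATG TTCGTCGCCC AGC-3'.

Scanning the sequence gives C=9, T=4, A=4, G=6.
AT pairs contribute 8, GC pairs contribute 15.
Tm = 4·15 + 2·8 = 60 + 16 = 76°C

76°C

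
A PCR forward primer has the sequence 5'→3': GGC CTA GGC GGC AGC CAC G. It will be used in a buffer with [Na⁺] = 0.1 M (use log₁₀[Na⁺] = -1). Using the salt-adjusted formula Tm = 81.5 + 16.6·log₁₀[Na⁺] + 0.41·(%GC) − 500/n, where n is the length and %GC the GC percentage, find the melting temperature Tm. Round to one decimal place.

71.0°C

Length n = 19. A=3, G=8, C=7, T=1
G+C = 15, so %GC = 15/19 × 100 = 78.947%
Salt term: 16.6 × (-1) = -16.6
GC term: 0.41 × 78.947 = 32.368; length term: −500/19 = −26.316
Tm = 81.5 + (-16.6) + 32.368 − 26.316 = 70.952 → 71.0°C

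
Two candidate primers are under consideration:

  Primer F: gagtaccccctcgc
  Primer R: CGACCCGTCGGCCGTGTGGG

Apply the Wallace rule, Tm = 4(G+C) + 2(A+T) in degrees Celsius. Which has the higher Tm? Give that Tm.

Primer R, 72°C

Primer F: A+T=4, G+C=10 → Tm = 2(4)+4(10) = 48°C
Primer R: A+T=4, G+C=16 → Tm = 2(4)+4(16) = 72°C
48°C vs 72°C → primer R is higher.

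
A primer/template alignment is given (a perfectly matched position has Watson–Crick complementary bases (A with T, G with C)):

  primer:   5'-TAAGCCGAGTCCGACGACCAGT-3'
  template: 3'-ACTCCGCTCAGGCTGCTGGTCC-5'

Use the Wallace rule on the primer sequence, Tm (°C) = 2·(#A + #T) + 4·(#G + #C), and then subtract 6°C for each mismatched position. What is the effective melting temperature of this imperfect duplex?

52°C

Primer base counts: A=6, T=3, G=6, C=7 → A+T=9, G+C=13
Perfect-match Tm = 2(9) + 4(13) = 18 + 52 = 70°C
Mismatches (positions where the bases are not complementary): 3 (at positions 2, 5, 22)
Effective Tm = 70 − 3×6 = 70 − 18 = 52°C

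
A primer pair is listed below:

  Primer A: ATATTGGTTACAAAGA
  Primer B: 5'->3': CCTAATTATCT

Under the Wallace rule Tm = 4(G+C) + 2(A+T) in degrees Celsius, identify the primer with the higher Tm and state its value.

Primer A: A+T=12, G+C=4 → Tm = 2(12)+4(4) = 40°C
Primer B: A+T=8, G+C=3 → Tm = 2(8)+4(3) = 28°C
40°C vs 28°C → primer A is higher.

Primer A, 40°C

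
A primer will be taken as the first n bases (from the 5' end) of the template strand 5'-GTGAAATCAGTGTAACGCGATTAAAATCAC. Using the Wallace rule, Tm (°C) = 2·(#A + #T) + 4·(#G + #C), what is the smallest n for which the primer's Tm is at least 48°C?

First 16 bases: GTGAAATCAGTGTAAC → Tm = 44°C (< 48°C)
First 17 bases: GTGAAATCAGTGTAACG → Tm = 48°C (≥ 48°C)
Since every base adds ≥2°C, Tm only increases with n, so the threshold is first crossed at n = 17.

n = 17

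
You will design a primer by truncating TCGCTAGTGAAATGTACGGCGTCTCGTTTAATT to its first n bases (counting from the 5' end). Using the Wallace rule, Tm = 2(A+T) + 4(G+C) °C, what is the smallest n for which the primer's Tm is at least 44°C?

First 15 bases: TCGCTAGTGAAATGT → Tm = 42°C (< 44°C)
First 16 bases: TCGCTAGTGAAATGTA → Tm = 44°C (≥ 44°C)
Each additional base adds 2°C (A/T) or 4°C (G/C), so Tm is non-decreasing in n; n = 16 is the first length to reach 44°C.

n = 16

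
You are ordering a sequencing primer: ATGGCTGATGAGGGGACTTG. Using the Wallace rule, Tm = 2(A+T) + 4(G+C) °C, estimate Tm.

62°C

C=2, A=4, T=5, G=9
AT pairs contribute 9, GC pairs contribute 11.
Tm = 2(9) + 4(11) = 18 + 44 = 62°C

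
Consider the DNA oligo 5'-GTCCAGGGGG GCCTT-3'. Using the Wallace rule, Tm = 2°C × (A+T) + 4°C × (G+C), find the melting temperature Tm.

Scanning the sequence gives A=1, G=7, T=3, C=4.
A+T = 4, G+C = 11
Tm = 2(4) + 4(11) = 8 + 44 = 52°C

52°C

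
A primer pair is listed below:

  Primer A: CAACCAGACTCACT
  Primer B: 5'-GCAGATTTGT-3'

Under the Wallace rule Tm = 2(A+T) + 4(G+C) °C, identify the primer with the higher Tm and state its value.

Primer A, 42°C

Primer A: A+T=7, G+C=7 → Tm = 2(7)+4(7) = 42°C
Primer B: A+T=6, G+C=4 → Tm = 2(6)+4(4) = 28°C
42°C vs 28°C → primer A is higher.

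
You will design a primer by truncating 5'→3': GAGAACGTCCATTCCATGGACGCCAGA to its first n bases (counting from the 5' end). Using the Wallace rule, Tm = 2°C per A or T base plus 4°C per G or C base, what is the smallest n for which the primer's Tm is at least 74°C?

n = 24

First 23 bases: GAGAACGTCCATTCCATGGACGC → Tm = 72°C (< 74°C)
First 24 bases: GAGAACGTCCATTCCATGGACGCC → Tm = 76°C (≥ 74°C)
Each additional base adds 2°C (A/T) or 4°C (G/C), so Tm is non-decreasing in n; n = 24 is the first length to reach 74°C.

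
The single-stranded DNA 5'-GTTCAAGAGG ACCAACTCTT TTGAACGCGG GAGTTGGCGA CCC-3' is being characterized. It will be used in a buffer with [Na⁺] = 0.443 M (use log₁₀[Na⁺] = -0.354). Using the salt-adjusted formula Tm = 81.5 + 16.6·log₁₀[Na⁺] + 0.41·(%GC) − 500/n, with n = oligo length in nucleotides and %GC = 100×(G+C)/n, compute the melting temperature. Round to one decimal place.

Length n = 43. Base counts: G=13, T=9, A=10, C=11
G+C = 24, so %GC = 24/43 × 100 = 55.814%
Salt term: 16.6 × (-0.354) = -5.876
GC term: 0.41 × 55.814 = 22.884; length term: −500/43 = −11.628
Tm = 81.5 + (-5.876) + 22.884 − 11.628 = 86.88 → 86.9°C

86.9°C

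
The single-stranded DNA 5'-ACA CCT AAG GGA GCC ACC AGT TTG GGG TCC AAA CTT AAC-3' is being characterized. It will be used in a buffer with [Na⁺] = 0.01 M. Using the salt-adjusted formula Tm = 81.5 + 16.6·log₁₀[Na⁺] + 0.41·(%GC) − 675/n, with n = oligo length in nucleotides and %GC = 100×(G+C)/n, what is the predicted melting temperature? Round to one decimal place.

52.0°C

Length n = 39. T=7, G=9, A=12, C=11
G+C = 20, so %GC = 20/39 × 100 = 51.282%
Salt term: 16.6 × (-2) = -33.2
GC term: 0.41 × 51.282 = 21.026; length term: −675/39 = −17.308
Tm = 81.5 + (-33.2) + 21.026 − 17.308 = 52.018 → 52.0°C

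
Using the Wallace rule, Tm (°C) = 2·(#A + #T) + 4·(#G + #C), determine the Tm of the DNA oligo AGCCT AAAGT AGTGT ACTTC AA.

60°C

Base counts: G=4, C=4, T=6, A=8
AT pairs contribute 14, GC pairs contribute 8.
Tm = 2(14) + 4(8) = 28 + 32 = 60°C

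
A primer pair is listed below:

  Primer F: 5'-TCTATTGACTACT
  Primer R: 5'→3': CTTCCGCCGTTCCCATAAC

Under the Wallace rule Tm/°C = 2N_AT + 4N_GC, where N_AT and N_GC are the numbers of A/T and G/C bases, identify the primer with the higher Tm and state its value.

Primer F: A+T=9, G+C=4 → Tm = 2(9)+4(4) = 34°C
Primer R: A+T=8, G+C=11 → Tm = 2(8)+4(11) = 60°C
34°C vs 60°C → primer R is higher.

Primer R, 60°C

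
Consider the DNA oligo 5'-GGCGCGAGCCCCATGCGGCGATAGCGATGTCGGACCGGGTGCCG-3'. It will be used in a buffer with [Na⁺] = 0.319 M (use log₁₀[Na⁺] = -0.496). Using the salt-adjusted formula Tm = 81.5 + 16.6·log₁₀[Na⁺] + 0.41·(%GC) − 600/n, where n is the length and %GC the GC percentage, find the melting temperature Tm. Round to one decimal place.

90.4°C

Length n = 44. Base counts: T=5, A=6, G=19, C=14
G+C = 33, so %GC = 33/44 × 100 = 75%
Salt term: 16.6 × (-0.496) = -8.234
GC term: 0.41 × 75 = 30.75; length term: −600/44 = −13.636
Tm = 81.5 + (-8.234) + 30.75 − 13.636 = 90.38 → 90.4°C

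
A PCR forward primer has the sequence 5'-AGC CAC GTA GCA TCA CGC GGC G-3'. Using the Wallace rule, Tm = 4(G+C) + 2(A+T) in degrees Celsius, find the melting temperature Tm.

74°C

Scanning the sequence gives G=7, T=2, A=5, C=8.
AT pairs contribute 7, GC pairs contribute 15.
Tm = 2(7) + 4(15) = 14 + 60 = 74°C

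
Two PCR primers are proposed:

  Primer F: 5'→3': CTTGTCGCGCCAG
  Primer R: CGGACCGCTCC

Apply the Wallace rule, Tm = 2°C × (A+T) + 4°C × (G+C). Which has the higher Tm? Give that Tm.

Primer F, 44°C

Primer F: A+T=4, G+C=9 → Tm = 2(4)+4(9) = 44°C
Primer R: A+T=2, G+C=9 → Tm = 2(2)+4(9) = 40°C
44°C vs 40°C → primer F is higher.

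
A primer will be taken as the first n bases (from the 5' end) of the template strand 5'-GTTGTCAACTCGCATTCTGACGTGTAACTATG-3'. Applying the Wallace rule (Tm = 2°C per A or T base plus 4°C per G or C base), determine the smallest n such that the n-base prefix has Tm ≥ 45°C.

n = 16

First 15 bases: GTTGTCAACTCGCAT → Tm = 44°C (< 45°C)
First 16 bases: GTTGTCAACTCGCATT → Tm = 46°C (≥ 45°C)
Since every base adds ≥2°C, Tm only increases with n, so the threshold is first crossed at n = 16.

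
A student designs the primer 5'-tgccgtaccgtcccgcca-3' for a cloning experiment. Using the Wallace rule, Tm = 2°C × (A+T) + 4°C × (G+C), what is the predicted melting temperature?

T=3, A=2, G=4, C=9
So N_AT = 5 and N_GC = 13.
Tm = 2(5) + 4(13) = 10 + 52 = 62°C

62°C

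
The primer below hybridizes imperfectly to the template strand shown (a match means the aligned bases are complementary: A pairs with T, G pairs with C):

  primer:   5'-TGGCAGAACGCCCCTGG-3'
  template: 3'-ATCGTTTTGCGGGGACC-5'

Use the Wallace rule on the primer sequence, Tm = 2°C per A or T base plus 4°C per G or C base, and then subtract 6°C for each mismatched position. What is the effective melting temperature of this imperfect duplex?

46°C

Primer base counts: A=3, T=2, G=6, C=6 → A+T=5, G+C=12
Perfect-match Tm = 2(5) + 4(12) = 10 + 48 = 58°C
Mismatches (positions where the bases are not complementary): 2 (at positions 2, 6)
Effective Tm = 58 − 2×6 = 58 − 12 = 46°C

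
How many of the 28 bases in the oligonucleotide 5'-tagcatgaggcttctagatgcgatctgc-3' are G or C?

Base counts: C=6, G=8, T=8, A=6
G+C = 8 + 6 = 14

14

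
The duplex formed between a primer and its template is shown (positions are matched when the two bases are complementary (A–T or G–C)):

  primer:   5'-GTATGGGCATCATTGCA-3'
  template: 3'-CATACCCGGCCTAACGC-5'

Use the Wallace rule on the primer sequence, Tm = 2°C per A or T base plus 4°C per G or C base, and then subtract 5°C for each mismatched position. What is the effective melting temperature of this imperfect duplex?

30°C

Primer base counts: A=4, T=5, G=5, C=3 → A+T=9, G+C=8
Perfect-match Tm = 2(9) + 4(8) = 18 + 32 = 50°C
Mismatches (positions where the bases are not complementary): 4 (at positions 9, 10, 11, 17)
Effective Tm = 50 − 4×5 = 50 − 20 = 30°C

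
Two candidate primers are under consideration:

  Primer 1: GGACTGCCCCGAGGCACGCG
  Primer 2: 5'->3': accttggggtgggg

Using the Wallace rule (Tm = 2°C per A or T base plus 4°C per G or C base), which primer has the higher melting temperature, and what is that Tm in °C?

Primer 1: A+T=4, G+C=16 → Tm = 2(4)+4(16) = 72°C
Primer 2: A+T=4, G+C=10 → Tm = 2(4)+4(10) = 48°C
72°C vs 48°C → primer 1 is higher.

Primer 1, 72°C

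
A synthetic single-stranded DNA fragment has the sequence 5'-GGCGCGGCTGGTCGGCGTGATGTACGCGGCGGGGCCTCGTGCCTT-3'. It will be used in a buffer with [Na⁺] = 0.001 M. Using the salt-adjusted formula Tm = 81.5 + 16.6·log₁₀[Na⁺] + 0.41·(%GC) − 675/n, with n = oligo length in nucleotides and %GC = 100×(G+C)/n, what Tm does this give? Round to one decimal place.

Length n = 45. Scanning the sequence gives A=2, T=9, C=13, G=21.
G+C = 34, so %GC = 34/45 × 100 = 75.556%
Salt term: 16.6 × (-3) = -49.8
GC term: 0.41 × 75.556 = 30.978; length term: −675/45 = −15
Tm = 81.5 + (-49.8) + 30.978 − 15 = 47.678 → 47.7°C

47.7°C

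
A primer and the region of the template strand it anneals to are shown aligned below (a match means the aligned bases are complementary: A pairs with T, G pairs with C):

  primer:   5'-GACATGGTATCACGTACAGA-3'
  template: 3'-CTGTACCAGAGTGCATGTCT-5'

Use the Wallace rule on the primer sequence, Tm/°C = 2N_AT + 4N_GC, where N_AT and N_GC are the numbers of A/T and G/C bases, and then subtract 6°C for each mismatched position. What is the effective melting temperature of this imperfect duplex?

Primer base counts: A=7, T=4, G=5, C=4 → A+T=11, G+C=9
Perfect-match Tm = 2(11) + 4(9) = 22 + 36 = 58°C
Mismatches (positions where the bases are not complementary): 1 (at position 9)
Effective Tm = 58 − 1×6 = 58 − 6 = 52°C

52°C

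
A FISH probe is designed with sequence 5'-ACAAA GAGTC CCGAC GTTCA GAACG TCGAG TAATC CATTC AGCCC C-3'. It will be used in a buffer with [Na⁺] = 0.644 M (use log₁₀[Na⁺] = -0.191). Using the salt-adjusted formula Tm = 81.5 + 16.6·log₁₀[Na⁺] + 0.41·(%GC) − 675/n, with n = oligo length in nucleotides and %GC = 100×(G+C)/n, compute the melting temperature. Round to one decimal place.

Length n = 46. Base counts: T=8, G=9, C=15, A=14
G+C = 24, so %GC = 24/46 × 100 = 52.174%
Salt term: 16.6 × (-0.191) = -3.171
GC term: 0.41 × 52.174 = 21.391; length term: −675/46 = −14.674
Tm = 81.5 + (-3.171) + 21.391 − 14.674 = 85.046 → 85.0°C

85.0°C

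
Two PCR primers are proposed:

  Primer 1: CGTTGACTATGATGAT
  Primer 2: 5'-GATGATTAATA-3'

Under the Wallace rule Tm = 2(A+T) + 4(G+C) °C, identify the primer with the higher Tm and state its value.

Primer 1, 44°C

Primer 1: A+T=10, G+C=6 → Tm = 2(10)+4(6) = 44°C
Primer 2: A+T=9, G+C=2 → Tm = 2(9)+4(2) = 26°C
44°C vs 26°C → primer 1 is higher.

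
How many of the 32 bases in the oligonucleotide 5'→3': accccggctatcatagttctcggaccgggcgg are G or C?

Counting bases: A=5, C=11, T=6, G=10
G+C = 10 + 11 = 21

21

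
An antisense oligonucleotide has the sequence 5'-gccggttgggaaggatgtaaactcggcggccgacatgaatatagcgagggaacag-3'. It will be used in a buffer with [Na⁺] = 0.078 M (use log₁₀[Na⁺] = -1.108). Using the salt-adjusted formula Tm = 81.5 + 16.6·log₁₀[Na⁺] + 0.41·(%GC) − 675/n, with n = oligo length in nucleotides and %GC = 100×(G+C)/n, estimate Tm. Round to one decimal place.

Length n = 55. Scanning the sequence gives C=10, A=16, G=21, T=8.
G+C = 31, so %GC = 31/55 × 100 = 56.364%
Salt term: 16.6 × (-1.108) = -18.393
GC term: 0.41 × 56.364 = 23.109; length term: −675/55 = −12.273
Tm = 81.5 + (-18.393) + 23.109 − 12.273 = 73.943 → 73.9°C

73.9°C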